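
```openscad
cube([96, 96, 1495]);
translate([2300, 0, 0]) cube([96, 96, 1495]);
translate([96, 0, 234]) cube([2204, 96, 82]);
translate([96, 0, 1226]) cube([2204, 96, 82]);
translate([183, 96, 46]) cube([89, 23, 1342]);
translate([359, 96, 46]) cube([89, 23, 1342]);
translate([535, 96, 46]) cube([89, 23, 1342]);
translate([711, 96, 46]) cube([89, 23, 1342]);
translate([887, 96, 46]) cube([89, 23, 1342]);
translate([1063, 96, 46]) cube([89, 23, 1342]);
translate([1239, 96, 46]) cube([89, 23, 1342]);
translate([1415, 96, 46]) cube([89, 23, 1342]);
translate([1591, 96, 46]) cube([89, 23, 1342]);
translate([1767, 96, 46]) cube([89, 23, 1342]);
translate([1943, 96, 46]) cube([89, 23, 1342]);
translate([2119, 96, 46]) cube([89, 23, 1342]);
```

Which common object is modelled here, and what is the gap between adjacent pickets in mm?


A fence section. The picket gap is 87 mm.

Two posts, two rails, 12 pickets — a fence section. Span 2204 mm holds 12 pickets of 89 mm with 13 equal gaps: ⌊(2204 − 12·89) / 13⌋ = 87 mm.


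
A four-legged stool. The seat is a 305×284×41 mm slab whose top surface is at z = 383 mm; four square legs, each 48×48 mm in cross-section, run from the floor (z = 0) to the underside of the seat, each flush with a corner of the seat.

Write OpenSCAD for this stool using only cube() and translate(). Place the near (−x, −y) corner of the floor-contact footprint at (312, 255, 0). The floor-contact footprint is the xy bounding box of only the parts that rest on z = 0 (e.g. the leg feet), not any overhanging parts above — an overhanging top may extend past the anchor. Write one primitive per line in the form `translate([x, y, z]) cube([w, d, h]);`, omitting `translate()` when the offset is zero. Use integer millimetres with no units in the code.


translate([312, 255, 342]) cube([305, 284, 41]);
translate([312, 255, 0]) cube([48, 48, 342]);
translate([569, 255, 0]) cube([48, 48, 342]);
translate([312, 491, 0]) cube([48, 48, 342]);
translate([569, 491, 0]) cube([48, 48, 342]);


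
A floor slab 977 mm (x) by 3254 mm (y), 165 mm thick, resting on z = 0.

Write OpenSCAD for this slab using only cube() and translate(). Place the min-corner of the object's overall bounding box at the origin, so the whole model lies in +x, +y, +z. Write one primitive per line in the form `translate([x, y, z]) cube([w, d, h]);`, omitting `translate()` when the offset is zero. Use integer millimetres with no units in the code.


cube([977, 3254, 165]);


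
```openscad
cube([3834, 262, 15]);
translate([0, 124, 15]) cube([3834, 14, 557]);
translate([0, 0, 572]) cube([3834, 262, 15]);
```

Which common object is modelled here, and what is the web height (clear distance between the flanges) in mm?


An I-beam. The web height is 557 mm.

Two wide flanges with a thin centred web — an I-beam. Overall 587 mm minus two 15 mm flanges gives a web of 587 − 2·15 = 557 mm.


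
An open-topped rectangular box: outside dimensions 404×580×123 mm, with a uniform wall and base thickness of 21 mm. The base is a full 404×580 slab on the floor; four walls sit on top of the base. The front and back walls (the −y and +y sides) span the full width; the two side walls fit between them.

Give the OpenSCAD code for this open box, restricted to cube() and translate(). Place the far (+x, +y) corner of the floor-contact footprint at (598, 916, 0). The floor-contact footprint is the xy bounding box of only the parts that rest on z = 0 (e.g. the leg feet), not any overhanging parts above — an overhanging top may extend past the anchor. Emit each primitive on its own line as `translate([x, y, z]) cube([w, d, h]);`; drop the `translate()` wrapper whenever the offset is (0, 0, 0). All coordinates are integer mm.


translate([194, 336, 0]) cube([404, 580, 21]);
translate([194, 336, 21]) cube([404, 21, 102]);
translate([194, 895, 21]) cube([404, 21, 102]);
translate([194, 357, 21]) cube([21, 538, 102]);
translate([577, 357, 21]) cube([21, 538, 102]);


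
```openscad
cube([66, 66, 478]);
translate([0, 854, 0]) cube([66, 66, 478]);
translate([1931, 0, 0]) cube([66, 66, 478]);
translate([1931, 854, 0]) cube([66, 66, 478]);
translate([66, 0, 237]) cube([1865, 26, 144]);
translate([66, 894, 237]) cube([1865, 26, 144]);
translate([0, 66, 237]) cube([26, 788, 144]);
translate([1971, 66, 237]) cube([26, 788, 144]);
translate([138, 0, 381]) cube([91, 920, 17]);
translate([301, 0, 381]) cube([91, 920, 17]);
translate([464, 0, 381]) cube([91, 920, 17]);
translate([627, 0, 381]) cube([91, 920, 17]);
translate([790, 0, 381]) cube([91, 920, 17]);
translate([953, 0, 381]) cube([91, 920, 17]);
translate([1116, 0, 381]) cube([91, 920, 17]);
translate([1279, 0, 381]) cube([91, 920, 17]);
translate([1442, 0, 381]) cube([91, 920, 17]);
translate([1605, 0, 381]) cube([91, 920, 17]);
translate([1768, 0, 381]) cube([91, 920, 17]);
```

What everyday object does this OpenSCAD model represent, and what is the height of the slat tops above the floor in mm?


A bed frame. The slat-top height is 398 mm.

Four posts, four rails, and a row of slats — a bed frame. Slats sit on the rails at z = 237 + 144 = 381; with slat thickness 17, the top is 398 mm.


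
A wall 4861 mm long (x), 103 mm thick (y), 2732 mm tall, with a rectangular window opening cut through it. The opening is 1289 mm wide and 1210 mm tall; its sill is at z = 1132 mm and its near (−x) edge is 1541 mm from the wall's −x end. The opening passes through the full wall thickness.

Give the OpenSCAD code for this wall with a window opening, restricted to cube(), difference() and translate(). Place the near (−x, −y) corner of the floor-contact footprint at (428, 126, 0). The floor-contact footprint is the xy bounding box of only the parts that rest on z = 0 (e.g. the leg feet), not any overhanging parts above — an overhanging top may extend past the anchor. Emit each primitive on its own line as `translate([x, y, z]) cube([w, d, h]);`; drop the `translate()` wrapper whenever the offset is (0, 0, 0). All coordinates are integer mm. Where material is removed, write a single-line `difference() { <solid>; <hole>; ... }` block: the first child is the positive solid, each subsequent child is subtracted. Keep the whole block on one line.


difference() { translate([428, 126, 0]) cube([4861, 103, 2732]); translate([1969, 126, 1132]) cube([1289, 103, 1210]); }


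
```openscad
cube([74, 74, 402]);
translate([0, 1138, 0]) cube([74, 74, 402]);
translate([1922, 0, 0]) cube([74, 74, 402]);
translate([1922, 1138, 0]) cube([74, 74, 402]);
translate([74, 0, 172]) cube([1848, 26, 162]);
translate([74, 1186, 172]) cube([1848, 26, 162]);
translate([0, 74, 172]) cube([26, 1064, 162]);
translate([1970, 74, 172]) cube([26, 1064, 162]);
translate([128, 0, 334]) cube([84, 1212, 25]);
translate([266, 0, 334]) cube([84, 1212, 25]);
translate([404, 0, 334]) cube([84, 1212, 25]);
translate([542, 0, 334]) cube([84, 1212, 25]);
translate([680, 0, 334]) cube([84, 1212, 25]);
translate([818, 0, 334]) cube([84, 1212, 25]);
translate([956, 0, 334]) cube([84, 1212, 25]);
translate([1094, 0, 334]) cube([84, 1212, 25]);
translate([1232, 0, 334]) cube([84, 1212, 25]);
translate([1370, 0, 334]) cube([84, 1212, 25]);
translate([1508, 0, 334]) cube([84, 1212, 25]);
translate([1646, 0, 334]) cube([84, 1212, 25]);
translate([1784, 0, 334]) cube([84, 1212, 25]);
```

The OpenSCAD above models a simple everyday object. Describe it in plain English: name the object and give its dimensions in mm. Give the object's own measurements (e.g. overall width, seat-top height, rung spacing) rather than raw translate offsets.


A bed frame 1996 mm long (x) by 1212 mm wide (y). Four 74×74 mm corner posts, 402 mm tall, at the corners of the footprint. Four rails of 26 mm thickness and 162 mm height run between adjacent posts with their undersides at z = 172 mm, their outer faces flush with the outside of the frame (the two x-running rails run between the posts' inner faces; the two y-running rails run between the posts' inner faces). 13 slats, each 84 mm wide (x) and 25 mm thick, lie across the top of the two x-running rails, running the full 1212 mm width of the frame in y; along x they sit between the end posts with a 54 mm gap after the −x posts and between neighbouring slats and before the +x posts.


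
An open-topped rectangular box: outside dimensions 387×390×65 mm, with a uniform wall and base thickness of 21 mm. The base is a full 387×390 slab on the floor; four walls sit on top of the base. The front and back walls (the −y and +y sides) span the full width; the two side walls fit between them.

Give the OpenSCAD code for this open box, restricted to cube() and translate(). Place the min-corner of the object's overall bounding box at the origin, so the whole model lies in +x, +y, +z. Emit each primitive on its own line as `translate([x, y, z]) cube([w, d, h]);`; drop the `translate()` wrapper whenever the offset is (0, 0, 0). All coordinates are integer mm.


cube([387, 390, 21]);
translate([0, 0, 21]) cube([387, 21, 44]);
translate([0, 369, 21]) cube([387, 21, 44]);
translate([0, 21, 21]) cube([21, 348, 44]);
translate([366, 21, 21]) cube([21, 348, 44]);


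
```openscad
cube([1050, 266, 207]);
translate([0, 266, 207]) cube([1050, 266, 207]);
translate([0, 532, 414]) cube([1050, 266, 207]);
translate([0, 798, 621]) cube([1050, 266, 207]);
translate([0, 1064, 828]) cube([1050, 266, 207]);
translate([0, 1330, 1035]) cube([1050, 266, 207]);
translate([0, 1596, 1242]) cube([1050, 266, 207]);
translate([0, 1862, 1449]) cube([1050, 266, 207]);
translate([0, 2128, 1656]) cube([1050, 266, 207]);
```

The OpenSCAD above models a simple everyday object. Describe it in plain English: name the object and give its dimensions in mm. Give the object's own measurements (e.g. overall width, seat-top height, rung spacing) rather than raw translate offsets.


A straight staircase of 9 solid steps. Each step is 1050 mm wide (x), 266 mm deep (y, the going) and 207 mm tall (the rise). The first step rests on the floor; each subsequent step sits one going further in +y and one rise higher in +z, directly behind and above the previous step with no overlap.


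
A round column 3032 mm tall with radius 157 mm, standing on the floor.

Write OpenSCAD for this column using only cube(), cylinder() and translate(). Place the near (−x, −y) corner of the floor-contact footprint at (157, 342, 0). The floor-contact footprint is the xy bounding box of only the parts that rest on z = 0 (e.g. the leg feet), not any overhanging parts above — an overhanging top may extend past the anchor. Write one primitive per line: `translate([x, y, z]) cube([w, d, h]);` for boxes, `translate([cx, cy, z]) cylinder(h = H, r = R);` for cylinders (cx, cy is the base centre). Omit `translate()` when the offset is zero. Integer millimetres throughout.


translate([314, 499, 0]) cylinder(h = 3032, r = 157);


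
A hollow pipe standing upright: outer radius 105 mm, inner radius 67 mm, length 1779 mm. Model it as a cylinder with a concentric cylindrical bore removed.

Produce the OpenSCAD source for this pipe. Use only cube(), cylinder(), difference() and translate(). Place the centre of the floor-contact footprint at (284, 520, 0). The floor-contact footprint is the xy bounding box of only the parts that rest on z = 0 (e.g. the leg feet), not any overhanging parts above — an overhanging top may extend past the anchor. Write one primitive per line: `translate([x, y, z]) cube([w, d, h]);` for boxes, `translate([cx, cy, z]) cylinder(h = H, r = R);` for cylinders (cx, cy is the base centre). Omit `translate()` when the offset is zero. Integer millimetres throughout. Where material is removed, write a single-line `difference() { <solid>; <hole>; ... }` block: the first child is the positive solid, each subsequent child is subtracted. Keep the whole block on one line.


difference() { translate([284, 520, 0]) cylinder(h = 1779, r = 105); translate([284, 520, 0]) cylinder(h = 1779, r = 67); }


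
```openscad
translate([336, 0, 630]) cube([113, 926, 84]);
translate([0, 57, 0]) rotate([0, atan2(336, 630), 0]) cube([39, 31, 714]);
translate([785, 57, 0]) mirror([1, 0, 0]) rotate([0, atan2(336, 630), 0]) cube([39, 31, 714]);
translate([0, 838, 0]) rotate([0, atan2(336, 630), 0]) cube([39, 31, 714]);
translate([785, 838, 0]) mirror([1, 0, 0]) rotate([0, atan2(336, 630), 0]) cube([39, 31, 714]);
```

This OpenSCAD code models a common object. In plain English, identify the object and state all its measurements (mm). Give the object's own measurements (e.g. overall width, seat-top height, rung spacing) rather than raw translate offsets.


A sawhorse. A 113×926×84 mm beam (x, y, z) sits on two A-frame leg pairs. Each pair is two raked legs of 39×31 mm section (31 mm along y) splaying symmetrically in x. Each leg rises 630 mm vertically over 336 mm of horizontal reach and is 714 mm long along its own axis. Every leg's outer bottom edge rests on the floor and its outer top edge meets a bottom edge of the beam — the left legs (tilting toward +x) meet the beam's −x bottom edge, the right legs (their mirror images, tilting toward −x) meet its +x bottom edge — so the leg tops tuck under the beam, the beam's underside is 630 mm above the floor, and the feet are 785 mm apart outside-to-outside with the beam centred between them. The two leg pairs are set in 57 mm from either end of the beam.


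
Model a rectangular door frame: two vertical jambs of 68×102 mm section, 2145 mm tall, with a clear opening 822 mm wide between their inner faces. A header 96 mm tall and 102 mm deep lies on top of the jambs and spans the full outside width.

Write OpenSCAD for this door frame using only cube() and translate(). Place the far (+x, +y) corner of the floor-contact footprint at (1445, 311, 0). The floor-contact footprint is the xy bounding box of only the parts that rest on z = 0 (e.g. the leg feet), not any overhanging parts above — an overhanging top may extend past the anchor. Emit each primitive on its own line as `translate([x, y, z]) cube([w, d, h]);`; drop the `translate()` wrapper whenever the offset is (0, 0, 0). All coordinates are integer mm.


translate([487, 209, 0]) cube([68, 102, 2145]);
translate([1377, 209, 0]) cube([68, 102, 2145]);
translate([487, 209, 2145]) cube([958, 102, 96]);


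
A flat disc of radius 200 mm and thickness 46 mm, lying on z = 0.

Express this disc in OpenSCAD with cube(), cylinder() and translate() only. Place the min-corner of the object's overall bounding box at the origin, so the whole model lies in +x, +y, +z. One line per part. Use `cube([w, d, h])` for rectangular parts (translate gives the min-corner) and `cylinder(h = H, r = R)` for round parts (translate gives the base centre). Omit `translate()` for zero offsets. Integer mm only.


translate([200, 200, 0]) cylinder(h = 46, r = 200);


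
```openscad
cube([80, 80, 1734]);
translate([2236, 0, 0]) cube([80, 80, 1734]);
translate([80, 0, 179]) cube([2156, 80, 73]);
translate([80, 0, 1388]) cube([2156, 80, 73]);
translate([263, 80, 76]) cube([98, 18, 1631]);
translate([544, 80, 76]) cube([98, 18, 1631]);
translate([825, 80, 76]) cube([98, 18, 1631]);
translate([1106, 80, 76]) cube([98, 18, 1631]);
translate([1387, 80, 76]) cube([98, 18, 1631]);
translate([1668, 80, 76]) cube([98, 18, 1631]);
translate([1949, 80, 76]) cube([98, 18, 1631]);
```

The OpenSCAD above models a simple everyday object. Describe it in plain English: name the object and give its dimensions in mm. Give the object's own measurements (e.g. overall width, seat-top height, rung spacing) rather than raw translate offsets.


A fence section. Two 80×80 mm posts, 1734 mm tall, stand on the floor with a clear span of 2156 mm between their inner faces. Two horizontal rails of 80×73 mm section span the gap between the posts with their undersides at z = 179 mm and z = 1388 mm, flush with the posts' −y face. 7 pickets, each 98 mm wide, 18 mm thick and 1631 mm tall, are fixed to the +y face of the rails with their bottoms at z = 76 mm, spaced across the span with a 183 mm gap after the −x post and between neighbouring pickets, with 189 mm left before the +x post.


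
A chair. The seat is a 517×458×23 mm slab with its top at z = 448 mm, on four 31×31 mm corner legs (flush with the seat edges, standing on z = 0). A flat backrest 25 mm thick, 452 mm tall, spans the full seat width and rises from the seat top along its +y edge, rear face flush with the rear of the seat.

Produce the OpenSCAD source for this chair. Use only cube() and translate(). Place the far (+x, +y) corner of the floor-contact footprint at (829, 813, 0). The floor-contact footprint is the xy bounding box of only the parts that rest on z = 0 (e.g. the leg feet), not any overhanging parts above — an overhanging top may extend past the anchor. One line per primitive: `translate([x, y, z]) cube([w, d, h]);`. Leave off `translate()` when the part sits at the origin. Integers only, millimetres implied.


translate([312, 355, 425]) cube([517, 458, 23]);
translate([312, 355, 0]) cube([31, 31, 425]);
translate([798, 355, 0]) cube([31, 31, 425]);
translate([312, 782, 0]) cube([31, 31, 425]);
translate([798, 782, 0]) cube([31, 31, 425]);
translate([312, 788, 448]) cube([517, 25, 452]);


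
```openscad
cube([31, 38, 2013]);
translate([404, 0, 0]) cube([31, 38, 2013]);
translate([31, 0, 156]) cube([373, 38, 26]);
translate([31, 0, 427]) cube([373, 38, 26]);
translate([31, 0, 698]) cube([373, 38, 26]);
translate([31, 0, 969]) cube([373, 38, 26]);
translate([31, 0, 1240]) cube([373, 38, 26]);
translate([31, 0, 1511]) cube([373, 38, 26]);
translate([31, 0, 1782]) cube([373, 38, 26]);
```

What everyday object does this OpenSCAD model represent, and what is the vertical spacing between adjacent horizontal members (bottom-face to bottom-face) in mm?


A ladder. The rung spacing is 271 mm.

Two tall 31×38 posts with 7 short bars between them — a ladder. Adjacent rungs sit at z = 156 and z = 427, so the spacing is 427 − 156 = 271 mm.


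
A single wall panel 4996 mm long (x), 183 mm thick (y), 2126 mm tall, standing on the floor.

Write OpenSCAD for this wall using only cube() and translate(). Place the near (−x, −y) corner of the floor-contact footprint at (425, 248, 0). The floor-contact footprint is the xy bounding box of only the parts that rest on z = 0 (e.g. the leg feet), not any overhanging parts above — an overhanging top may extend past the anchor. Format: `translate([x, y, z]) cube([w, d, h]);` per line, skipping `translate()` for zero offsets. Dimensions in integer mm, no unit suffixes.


translate([425, 248, 0]) cube([4996, 183, 2126]);


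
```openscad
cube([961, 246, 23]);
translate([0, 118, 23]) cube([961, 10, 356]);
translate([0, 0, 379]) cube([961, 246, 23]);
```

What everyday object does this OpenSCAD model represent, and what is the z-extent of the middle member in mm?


An I-beam. The web height is 356 mm.

Two wide flanges with a thin centred web — an I-beam. Overall 402 mm minus two 23 mm flanges gives a web of 402 − 2·23 = 356 mm.


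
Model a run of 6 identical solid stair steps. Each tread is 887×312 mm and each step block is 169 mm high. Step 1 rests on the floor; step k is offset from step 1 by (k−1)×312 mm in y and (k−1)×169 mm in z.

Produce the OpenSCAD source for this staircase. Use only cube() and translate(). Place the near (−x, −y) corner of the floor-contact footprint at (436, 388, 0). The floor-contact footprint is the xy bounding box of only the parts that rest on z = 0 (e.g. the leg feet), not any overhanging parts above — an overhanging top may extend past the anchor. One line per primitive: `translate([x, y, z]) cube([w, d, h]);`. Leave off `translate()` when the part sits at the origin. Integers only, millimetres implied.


translate([436, 388, 0]) cube([887, 312, 169]);
translate([436, 700, 169]) cube([887, 312, 169]);
translate([436, 1012, 338]) cube([887, 312, 169]);
translate([436, 1324, 507]) cube([887, 312, 169]);
translate([436, 1636, 676]) cube([887, 312, 169]);
translate([436, 1948, 845]) cube([887, 312, 169]);


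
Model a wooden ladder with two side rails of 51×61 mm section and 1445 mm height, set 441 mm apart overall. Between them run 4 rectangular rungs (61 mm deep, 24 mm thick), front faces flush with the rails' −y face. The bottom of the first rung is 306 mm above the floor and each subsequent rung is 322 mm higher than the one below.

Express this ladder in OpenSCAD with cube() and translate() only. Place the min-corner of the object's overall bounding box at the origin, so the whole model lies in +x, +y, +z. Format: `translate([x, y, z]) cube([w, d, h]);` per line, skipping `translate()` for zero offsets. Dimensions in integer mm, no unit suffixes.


cube([51, 61, 1445]);
translate([390, 0, 0]) cube([51, 61, 1445]);
translate([51, 0, 306]) cube([339, 61, 24]);
translate([51, 0, 628]) cube([339, 61, 24]);
translate([51, 0, 950]) cube([339, 61, 24]);
translate([51, 0, 1272]) cube([339, 61, 24]);


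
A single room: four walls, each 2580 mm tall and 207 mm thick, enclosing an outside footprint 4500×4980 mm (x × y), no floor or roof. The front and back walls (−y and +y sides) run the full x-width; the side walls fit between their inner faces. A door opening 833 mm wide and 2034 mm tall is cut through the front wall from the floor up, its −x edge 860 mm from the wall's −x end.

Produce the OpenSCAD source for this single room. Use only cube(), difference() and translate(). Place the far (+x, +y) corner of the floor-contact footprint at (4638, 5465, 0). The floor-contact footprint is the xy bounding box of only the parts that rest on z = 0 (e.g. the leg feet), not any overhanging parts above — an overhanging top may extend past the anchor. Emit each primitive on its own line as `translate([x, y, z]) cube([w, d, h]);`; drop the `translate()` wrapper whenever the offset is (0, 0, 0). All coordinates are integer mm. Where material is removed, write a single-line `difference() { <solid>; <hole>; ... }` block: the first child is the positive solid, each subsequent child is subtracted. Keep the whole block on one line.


difference() { translate([138, 485, 0]) cube([4500, 207, 2580]); translate([998, 485, 0]) cube([833, 207, 2034]); }
translate([138, 5258, 0]) cube([4500, 207, 2580]);
translate([138, 692, 0]) cube([207, 4566, 2580]);
translate([4431, 692, 0]) cube([207, 4566, 2580]);


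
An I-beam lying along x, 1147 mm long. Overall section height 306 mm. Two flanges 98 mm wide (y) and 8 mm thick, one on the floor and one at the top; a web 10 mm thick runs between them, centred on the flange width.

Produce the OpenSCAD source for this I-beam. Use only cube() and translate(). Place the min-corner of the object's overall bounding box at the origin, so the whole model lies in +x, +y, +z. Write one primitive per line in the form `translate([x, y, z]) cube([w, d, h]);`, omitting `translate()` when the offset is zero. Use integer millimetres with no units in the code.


cube([1147, 98, 8]);
translate([0, 44, 8]) cube([1147, 10, 290]);
translate([0, 0, 298]) cube([1147, 98, 8]);


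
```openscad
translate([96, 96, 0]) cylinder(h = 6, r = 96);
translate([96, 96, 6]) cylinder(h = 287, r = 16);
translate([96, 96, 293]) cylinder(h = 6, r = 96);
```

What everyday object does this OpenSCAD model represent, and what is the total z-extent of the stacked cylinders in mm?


A spool. The overall height is 299 mm.

Three coaxial cylinders, large–small–large — a spool. Two 6 mm flanges and a 287 mm core give 6 + 287 + 6 = 299 mm.


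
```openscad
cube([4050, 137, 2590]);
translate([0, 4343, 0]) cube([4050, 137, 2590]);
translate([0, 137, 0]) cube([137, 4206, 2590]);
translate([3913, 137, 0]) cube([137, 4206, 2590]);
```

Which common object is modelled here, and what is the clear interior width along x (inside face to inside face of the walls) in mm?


A house (or room) frame. The interior width is 3776 mm.

Four 2590 mm walls enclosing a rectangle with no floor or roof — a room or house frame. Outside width is 4050 mm and wall thickness is 137 mm, so the interior width is 4050 − 2 × 137 = 3776 mm.


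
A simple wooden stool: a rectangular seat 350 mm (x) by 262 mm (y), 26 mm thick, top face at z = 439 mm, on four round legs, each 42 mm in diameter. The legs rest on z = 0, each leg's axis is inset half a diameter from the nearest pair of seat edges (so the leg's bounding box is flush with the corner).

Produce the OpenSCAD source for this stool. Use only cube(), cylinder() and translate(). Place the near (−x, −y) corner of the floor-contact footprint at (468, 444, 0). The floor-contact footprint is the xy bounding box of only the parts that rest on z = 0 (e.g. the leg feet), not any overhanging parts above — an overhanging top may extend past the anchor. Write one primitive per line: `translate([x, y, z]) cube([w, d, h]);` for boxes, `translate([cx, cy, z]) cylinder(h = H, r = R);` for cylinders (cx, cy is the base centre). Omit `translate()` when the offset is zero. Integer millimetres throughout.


translate([468, 444, 413]) cube([350, 262, 26]);
translate([489, 465, 0]) cylinder(h = 413, r = 21);
translate([797, 465, 0]) cylinder(h = 413, r = 21);
translate([489, 685, 0]) cylinder(h = 413, r = 21);
translate([797, 685, 0]) cylinder(h = 413, r = 21);


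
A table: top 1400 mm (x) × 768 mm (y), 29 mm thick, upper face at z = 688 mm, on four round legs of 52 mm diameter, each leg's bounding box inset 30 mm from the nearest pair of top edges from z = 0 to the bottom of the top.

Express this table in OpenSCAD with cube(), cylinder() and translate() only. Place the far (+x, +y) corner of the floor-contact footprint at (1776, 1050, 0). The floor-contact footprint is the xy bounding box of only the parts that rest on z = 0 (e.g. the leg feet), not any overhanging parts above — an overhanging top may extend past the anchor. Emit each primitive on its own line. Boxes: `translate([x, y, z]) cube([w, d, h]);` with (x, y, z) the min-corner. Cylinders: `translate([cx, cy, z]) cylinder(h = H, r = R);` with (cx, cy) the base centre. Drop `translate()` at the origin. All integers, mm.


translate([406, 312, 659]) cube([1400, 768, 29]);
translate([462, 368, 0]) cylinder(h = 659, r = 26);
translate([1750, 368, 0]) cylinder(h = 659, r = 26);
translate([462, 1024, 0]) cylinder(h = 659, r = 26);
translate([1750, 1024, 0]) cylinder(h = 659, r = 26);


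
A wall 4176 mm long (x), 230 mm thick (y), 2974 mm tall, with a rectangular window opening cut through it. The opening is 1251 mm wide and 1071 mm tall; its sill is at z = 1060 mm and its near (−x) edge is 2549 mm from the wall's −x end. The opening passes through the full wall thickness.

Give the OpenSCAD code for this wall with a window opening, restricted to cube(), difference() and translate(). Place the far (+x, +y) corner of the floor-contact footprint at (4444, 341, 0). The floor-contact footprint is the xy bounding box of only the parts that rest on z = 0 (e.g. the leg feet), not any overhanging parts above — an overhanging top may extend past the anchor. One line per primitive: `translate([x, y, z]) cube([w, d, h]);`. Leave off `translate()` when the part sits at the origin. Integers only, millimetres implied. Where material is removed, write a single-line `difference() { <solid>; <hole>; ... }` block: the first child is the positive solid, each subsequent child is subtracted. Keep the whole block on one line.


difference() { translate([268, 111, 0]) cube([4176, 230, 2974]); translate([2817, 111, 1060]) cube([1251, 230, 1071]); }


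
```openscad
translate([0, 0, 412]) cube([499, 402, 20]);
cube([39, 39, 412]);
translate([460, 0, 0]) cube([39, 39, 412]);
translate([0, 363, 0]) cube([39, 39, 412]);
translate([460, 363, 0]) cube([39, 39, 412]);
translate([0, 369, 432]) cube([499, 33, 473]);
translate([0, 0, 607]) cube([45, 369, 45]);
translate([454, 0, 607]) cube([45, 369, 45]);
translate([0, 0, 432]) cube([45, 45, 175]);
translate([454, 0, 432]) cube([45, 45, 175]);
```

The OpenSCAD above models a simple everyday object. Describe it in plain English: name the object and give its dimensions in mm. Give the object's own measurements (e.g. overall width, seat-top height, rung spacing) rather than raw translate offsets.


A chair. The seat is a 499×402×20 mm slab with its top at z = 432 mm, on four 39×39 mm corner legs (flush with the seat edges, standing on z = 0). A flat backrest 33 mm thick, 473 mm tall, spans the full seat width and rises from the seat top along its +y edge, rear face flush with the rear of the seat. Two armrests of 45×45 mm section run along each side from the seat's front edge to the front of the backrest, top faces 220 mm above the seat top and outer faces flush with the seat's x-edges; a 45×45 mm post under the front of each armrest stands on the seat at the front corner.


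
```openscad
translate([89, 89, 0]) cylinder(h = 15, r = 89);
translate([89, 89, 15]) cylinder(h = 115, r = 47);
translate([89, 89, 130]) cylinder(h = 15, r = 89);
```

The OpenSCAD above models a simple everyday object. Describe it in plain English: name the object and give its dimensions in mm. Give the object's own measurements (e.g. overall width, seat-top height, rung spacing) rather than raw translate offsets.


A spool: two coaxial disc flanges of radius 89 mm and thickness 15 mm, joined by a core cylinder of radius 47 mm and height 115 mm. The lower flange rests on z = 0 and the three cylinders share a vertical axis.


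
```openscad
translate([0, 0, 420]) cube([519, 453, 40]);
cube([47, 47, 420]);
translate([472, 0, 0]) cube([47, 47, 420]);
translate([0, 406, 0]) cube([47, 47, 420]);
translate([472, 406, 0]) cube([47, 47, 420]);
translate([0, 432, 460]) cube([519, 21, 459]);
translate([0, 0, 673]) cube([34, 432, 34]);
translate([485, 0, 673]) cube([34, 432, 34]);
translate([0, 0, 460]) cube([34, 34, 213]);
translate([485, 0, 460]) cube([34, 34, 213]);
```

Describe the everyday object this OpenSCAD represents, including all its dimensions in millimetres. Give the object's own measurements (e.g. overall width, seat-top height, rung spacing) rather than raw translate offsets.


A chair. The seat is a 519×453×40 mm slab with its top at z = 460 mm, on four 47×47 mm corner legs (flush with the seat edges, standing on z = 0). A flat backrest 21 mm thick, 459 mm tall, spans the full seat width and rises from the seat top along its +y edge, rear face flush with the rear of the seat. Two armrests of 34×34 mm section run along each side from the seat's front edge to the front of the backrest, top faces 247 mm above the seat top and outer faces flush with the seat's x-edges; a 34×34 mm post under the front of each armrest stands on the seat at the front corner.


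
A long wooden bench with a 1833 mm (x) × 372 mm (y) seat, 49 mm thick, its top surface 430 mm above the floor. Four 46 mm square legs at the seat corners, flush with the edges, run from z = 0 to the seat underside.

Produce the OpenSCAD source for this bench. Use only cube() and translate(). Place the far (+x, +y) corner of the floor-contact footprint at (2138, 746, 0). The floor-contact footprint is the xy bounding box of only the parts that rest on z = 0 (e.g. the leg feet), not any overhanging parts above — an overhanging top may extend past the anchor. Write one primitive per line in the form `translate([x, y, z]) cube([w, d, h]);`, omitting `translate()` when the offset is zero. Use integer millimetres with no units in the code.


// leg_h = 430 − 49 = 381
translate([305, 374, 381]) cube([1833, 372, 49]);
translate([305, 374, 0]) cube([46, 46, 381]);
translate([305, 700, 0]) cube([46, 46, 381]);
translate([2092, 374, 0]) cube([46, 46, 381]);
translate([2092, 700, 0]) cube([46, 46, 381]);


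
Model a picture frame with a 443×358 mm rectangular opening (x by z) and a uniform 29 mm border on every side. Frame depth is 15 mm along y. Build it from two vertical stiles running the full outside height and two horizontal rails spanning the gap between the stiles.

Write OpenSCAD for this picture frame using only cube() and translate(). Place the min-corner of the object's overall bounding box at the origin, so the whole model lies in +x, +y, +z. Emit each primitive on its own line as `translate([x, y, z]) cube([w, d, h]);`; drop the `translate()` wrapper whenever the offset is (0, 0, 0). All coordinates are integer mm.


cube([29, 15, 416]);
translate([472, 0, 0]) cube([29, 15, 416]);
translate([29, 0, 0]) cube([443, 15, 29]);
translate([29, 0, 387]) cube([443, 15, 29]);


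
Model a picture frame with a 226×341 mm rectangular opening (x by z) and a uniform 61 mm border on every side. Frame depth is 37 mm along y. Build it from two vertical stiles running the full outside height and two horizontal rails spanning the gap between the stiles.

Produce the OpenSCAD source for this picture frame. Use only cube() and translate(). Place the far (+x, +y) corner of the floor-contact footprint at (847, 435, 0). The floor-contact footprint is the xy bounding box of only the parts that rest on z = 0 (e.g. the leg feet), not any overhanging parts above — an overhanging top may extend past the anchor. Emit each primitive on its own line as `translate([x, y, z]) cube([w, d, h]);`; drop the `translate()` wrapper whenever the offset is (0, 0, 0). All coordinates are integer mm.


translate([499, 398, 0]) cube([61, 37, 463]);
translate([786, 398, 0]) cube([61, 37, 463]);
translate([560, 398, 0]) cube([226, 37, 61]);
translate([560, 398, 402]) cube([226, 37, 61]);


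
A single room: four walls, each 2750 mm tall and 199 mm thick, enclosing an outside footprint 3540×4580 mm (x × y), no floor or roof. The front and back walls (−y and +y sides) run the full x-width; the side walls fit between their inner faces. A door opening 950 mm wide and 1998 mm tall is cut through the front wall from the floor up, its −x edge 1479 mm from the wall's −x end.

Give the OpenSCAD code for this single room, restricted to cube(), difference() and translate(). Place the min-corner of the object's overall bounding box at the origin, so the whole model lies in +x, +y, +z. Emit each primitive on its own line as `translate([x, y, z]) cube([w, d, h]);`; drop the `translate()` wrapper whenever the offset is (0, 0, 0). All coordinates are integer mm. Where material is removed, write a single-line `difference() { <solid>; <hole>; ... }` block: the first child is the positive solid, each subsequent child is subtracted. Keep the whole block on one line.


difference() { cube([3540, 199, 2750]); translate([1479, 0, 0]) cube([950, 199, 1998]); }
translate([0, 4381, 0]) cube([3540, 199, 2750]);
translate([0, 199, 0]) cube([199, 4182, 2750]);
translate([3341, 199, 0]) cube([199, 4182, 2750]);


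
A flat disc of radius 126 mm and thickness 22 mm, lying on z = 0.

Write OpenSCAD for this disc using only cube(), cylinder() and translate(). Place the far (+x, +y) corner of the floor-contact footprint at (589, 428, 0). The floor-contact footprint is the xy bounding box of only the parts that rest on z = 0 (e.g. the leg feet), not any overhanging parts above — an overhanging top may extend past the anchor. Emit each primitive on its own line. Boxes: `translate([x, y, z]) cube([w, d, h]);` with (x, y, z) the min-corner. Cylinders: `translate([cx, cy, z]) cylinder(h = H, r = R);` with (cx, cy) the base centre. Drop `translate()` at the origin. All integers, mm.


translate([463, 302, 0]) cylinder(h = 22, r = 126);


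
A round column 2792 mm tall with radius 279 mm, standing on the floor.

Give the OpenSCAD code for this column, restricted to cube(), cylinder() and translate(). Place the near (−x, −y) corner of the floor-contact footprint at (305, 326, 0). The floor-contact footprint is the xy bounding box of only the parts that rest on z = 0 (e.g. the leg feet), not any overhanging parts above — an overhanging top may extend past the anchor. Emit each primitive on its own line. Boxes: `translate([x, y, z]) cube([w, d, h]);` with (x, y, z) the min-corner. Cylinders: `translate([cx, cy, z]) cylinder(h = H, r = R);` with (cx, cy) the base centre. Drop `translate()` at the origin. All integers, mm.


translate([584, 605, 0]) cylinder(h = 2792, r = 279);


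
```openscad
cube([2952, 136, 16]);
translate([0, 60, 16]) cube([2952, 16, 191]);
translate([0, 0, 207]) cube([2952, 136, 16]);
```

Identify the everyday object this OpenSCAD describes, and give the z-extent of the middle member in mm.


An I-beam. The web height is 191 mm.

Two wide flanges with a thin centred web — an I-beam. Overall 223 mm minus two 16 mm flanges gives a web of 223 − 2·16 = 191 mm.


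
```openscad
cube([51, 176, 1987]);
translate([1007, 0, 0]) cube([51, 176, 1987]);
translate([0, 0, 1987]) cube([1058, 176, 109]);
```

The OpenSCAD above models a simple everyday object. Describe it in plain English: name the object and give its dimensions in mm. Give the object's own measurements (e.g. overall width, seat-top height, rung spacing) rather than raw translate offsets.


A door frame. The clear opening is 956 mm wide and 1987 mm high. Two 51 mm wide jambs, 176 mm deep, stand either side of the opening from the floor to the top of the opening. A 109 mm thick head sits across the top of both jambs, spanning the full outside width of the frame.


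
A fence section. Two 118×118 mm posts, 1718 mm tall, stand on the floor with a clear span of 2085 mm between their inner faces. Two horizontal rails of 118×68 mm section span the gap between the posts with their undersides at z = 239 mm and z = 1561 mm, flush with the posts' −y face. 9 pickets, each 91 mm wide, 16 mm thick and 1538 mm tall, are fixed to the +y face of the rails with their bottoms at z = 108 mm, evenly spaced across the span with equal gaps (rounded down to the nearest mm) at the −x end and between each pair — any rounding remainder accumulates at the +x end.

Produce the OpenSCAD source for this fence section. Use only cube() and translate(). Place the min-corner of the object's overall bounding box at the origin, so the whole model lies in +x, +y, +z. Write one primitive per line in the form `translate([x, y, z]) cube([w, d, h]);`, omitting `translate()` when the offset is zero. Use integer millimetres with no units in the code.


cube([118, 118, 1718]);
translate([2203, 0, 0]) cube([118, 118, 1718]);
translate([118, 0, 239]) cube([2085, 118, 68]);
translate([118, 0, 1561]) cube([2085, 118, 68]);
translate([244, 118, 108]) cube([91, 16, 1538]);
translate([461, 118, 108]) cube([91, 16, 1538]);
translate([678, 118, 108]) cube([91, 16, 1538]);
translate([895, 118, 108]) cube([91, 16, 1538]);
translate([1112, 118, 108]) cube([91, 16, 1538]);
translate([1329, 118, 108]) cube([91, 16, 1538]);
translate([1546, 118, 108]) cube([91, 16, 1538]);
translate([1763, 118, 108]) cube([91, 16, 1538]);
translate([1980, 118, 108]) cube([91, 16, 1538]);


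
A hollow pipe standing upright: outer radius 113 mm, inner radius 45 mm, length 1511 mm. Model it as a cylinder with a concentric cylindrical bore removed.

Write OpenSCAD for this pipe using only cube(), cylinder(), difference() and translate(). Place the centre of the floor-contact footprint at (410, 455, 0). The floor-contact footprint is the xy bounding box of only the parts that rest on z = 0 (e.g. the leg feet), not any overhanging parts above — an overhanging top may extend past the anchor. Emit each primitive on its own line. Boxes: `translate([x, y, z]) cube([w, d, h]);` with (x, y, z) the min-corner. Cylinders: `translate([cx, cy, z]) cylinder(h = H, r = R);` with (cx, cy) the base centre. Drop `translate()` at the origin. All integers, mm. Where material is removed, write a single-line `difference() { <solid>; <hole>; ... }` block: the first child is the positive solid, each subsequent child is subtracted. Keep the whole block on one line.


difference() { translate([410, 455, 0]) cylinder(h = 1511, r = 113); translate([410, 455, 0]) cylinder(h = 1511, r = 45); }


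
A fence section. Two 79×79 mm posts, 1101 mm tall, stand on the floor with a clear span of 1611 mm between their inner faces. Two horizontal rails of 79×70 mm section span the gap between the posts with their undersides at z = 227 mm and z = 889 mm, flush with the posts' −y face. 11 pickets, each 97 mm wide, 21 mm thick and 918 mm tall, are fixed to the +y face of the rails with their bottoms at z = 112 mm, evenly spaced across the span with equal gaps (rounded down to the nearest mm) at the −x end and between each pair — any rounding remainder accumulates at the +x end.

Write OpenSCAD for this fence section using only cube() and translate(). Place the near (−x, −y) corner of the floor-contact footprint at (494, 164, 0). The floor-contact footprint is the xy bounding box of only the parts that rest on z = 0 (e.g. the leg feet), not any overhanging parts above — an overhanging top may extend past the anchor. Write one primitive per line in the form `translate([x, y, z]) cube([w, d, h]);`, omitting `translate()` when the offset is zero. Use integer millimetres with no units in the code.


translate([494, 164, 0]) cube([79, 79, 1101]);
translate([2184, 164, 0]) cube([79, 79, 1101]);
translate([573, 164, 227]) cube([1611, 79, 70]);
translate([573, 164, 889]) cube([1611, 79, 70]);
translate([618, 243, 112]) cube([97, 21, 918]);
translate([760, 243, 112]) cube([97, 21, 918]);
translate([902, 243, 112]) cube([97, 21, 918]);
translate([1044, 243, 112]) cube([97, 21, 918]);
translate([1186, 243, 112]) cube([97, 21, 918]);
translate([1328, 243, 112]) cube([97, 21, 918]);
translate([1470, 243, 112]) cube([97, 21, 918]);
translate([1612, 243, 112]) cube([97, 21, 918]);
translate([1754, 243, 112]) cube([97, 21, 918]);
translate([1896, 243, 112]) cube([97, 21, 918]);
translate([2038, 243, 112]) cube([97, 21, 918]);
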